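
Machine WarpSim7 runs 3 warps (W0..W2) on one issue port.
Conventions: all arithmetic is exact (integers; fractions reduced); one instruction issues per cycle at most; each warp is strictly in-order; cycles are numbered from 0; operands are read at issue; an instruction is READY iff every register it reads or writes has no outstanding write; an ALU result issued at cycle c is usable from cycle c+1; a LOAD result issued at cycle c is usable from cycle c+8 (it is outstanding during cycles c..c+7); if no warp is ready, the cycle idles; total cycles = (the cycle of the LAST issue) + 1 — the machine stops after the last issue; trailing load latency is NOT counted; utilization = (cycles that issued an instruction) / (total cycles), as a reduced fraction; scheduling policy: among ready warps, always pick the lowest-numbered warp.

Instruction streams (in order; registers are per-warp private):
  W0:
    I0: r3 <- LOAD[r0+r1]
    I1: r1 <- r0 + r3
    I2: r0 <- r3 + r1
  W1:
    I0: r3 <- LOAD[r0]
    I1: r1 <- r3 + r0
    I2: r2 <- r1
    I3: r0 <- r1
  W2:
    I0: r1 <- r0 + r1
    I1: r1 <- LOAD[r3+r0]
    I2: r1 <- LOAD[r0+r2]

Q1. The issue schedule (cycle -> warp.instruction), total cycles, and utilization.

cycle 0: W0.I0
cycle 1: W1.I0
cycle 2: W2.I0
cycle 3: W2.I1
cycle 4: idle
cycle 5: idle
cycle 6: idle
cycle 7: idle
cycle 8: W0.I1
cycle 9: W0.I2
cycle 10: W1.I1
cycle 11: W1.I2
cycle 12: W1.I3
cycle 13: W2.I2

Answer: 14 cycles, utilization 5/7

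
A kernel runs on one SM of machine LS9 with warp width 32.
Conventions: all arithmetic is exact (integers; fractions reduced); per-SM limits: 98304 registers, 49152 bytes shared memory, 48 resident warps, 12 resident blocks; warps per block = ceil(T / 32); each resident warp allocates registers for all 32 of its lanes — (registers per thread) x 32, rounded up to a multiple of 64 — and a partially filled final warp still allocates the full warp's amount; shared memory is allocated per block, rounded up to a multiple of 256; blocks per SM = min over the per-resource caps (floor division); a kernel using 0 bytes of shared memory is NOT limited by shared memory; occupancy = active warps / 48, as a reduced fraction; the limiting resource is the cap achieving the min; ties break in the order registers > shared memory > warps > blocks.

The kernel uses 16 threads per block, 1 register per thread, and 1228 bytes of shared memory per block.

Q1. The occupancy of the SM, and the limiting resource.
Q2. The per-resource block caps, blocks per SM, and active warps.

Answer: occupancy 1/4, limited by blocks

registers: 1536 blocks
shared memory: 38 blocks
warps: 48 blocks
blocks: 12 blocks

Answer: 12 blocks, 12 active warps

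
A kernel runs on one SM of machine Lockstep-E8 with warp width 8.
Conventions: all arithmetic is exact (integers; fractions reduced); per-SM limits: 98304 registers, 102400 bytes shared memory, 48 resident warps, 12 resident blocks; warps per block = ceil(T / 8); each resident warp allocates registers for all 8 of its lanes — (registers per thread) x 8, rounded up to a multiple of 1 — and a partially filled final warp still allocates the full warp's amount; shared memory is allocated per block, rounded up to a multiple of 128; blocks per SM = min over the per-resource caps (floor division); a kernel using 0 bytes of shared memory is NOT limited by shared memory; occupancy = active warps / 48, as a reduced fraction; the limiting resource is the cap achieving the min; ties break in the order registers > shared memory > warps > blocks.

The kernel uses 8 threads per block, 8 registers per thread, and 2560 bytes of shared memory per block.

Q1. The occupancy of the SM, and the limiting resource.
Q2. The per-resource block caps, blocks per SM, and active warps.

Answer: occupancy 1/4, limited by blocks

registers: 1536 blocks
shared memory: 40 blocks
warps: 48 blocks
blocks: 12 blocks

Answer: 12 blocks, 12 active warps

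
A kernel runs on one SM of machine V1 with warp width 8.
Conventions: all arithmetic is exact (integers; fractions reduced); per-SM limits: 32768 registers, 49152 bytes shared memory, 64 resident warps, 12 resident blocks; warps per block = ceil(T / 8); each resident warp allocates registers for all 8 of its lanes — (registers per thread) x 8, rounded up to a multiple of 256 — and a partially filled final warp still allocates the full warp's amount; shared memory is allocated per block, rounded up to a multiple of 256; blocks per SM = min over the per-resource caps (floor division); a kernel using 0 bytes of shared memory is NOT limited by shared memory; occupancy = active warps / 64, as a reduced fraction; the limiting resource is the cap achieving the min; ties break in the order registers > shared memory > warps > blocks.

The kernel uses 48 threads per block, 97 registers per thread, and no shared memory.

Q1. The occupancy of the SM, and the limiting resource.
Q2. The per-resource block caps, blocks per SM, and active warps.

Answer: occupancy 15/32, limited by registers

registers: 5 blocks
shared memory: no limit (kernel uses none)
warps: 10 blocks
blocks: 12 blocks

Answer: 5 blocks, 30 active warps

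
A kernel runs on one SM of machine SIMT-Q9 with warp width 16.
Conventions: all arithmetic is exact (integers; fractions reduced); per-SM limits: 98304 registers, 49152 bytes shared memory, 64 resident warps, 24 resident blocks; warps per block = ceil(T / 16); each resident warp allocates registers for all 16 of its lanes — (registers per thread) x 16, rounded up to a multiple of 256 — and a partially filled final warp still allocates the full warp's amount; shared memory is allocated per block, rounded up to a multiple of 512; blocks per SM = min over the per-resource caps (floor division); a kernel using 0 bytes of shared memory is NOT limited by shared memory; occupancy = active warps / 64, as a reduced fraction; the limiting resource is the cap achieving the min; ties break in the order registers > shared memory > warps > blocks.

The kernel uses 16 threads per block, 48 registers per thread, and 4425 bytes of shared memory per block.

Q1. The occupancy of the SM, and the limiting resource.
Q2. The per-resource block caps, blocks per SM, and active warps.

Answer: occupancy 5/32, limited by shared memory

registers: 128 blocks
shared memory: 10 blocks
warps: 64 blocks
blocks: 24 blocks

Answer: 10 blocks, 10 active warps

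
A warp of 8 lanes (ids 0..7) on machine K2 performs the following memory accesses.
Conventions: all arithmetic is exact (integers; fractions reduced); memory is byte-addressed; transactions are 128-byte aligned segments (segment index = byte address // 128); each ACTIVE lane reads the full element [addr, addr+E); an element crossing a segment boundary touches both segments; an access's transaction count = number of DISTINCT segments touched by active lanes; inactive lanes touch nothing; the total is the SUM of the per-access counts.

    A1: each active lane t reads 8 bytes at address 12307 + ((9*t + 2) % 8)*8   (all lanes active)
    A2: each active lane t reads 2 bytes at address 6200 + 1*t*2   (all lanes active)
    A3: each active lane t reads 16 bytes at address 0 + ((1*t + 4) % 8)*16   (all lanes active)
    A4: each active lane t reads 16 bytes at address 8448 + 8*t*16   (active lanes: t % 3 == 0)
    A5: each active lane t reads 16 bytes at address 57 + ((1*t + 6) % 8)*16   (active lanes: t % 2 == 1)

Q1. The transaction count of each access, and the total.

A1: 1 transaction
A2: 1 transaction
A3: 1 transaction
A4: 3 transactions
A5: 2 transactions

Answer: 1,1,1,3,2; total 8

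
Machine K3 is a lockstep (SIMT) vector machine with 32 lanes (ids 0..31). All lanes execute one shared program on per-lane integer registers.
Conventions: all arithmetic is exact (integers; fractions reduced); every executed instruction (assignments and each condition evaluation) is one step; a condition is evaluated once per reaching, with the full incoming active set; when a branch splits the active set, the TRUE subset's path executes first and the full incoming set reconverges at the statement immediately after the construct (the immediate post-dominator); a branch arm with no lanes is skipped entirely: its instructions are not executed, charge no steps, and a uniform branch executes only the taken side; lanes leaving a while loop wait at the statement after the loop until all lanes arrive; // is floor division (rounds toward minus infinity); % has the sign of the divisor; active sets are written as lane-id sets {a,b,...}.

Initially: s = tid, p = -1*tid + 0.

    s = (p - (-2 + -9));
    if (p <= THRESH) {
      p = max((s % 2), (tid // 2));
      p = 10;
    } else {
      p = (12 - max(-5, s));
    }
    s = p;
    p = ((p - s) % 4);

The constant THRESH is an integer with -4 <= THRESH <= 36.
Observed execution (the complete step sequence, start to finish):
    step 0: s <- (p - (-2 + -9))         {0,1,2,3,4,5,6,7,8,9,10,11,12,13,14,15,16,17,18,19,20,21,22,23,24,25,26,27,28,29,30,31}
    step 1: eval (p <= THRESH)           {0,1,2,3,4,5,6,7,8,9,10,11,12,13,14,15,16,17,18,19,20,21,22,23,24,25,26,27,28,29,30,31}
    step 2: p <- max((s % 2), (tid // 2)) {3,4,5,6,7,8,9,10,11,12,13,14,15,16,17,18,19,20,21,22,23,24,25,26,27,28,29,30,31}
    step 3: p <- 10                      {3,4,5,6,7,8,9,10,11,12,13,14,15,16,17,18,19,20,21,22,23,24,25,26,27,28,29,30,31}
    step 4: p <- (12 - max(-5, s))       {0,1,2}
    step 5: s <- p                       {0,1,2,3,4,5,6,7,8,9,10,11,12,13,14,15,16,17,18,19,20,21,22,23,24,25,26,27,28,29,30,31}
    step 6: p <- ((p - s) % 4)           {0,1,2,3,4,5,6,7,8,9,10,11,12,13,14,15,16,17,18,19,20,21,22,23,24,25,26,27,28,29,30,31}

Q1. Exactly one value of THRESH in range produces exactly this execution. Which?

Answer: THRESH = -3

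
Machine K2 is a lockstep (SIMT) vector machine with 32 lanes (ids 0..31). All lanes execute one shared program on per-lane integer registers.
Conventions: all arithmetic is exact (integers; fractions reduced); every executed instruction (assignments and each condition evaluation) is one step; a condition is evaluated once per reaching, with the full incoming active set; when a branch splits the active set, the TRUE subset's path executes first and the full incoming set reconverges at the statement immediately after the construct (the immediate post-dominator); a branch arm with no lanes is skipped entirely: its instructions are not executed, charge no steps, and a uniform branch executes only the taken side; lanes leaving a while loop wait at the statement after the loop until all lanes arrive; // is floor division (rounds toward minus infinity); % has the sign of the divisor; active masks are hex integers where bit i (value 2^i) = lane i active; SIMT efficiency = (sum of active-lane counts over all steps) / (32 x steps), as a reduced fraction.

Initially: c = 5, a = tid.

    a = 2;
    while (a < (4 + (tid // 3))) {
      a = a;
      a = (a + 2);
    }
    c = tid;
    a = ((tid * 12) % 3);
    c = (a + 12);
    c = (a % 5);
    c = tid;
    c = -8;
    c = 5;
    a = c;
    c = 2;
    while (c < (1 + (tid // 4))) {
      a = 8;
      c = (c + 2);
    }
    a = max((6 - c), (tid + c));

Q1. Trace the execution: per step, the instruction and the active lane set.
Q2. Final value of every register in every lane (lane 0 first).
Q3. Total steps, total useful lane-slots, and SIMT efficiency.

step 0: a <- 2                       0xffffffff
step 1: eval (a < (4 + (tid // 3)))  0xffffffff
step 2: a <- a                       0xffffffff
step 3: a <- (a + 2)                 0xffffffff
step 4: eval (a < (4 + (tid // 3)))  0xffffffff
step 5: a <- a                       0xfffffff8
step 6: a <- (a + 2)                 0xfffffff8
step 7: eval (a < (4 + (tid // 3)))  0xfffffff8
step 8: a <- a                       0xfffffe00
step 9: a <- (a + 2)                 0xfffffe00
step 10: eval (a < (4 + (tid // 3)))  0xfffffe00
step 11: a <- a                       0xffff8000
step 12: a <- (a + 2)                 0xffff8000
step 13: eval (a < (4 + (tid // 3)))  0xffff8000
step 14: a <- a                       0xffe00000
step 15: a <- (a + 2)                 0xffe00000
step 16: eval (a < (4 + (tid // 3)))  0xffe00000
step 17: a <- a                       0xf8000000
step 18: a <- (a + 2)                 0xf8000000
step 19: eval (a < (4 + (tid // 3)))  0xf8000000
step 20: c <- tid                     0xffffffff
step 21: a <- ((tid * 12) % 3)        0xffffffff
step 22: c <- (a + 12)                0xffffffff
step 23: c <- (a % 5)                 0xffffffff
step 24: c <- tid                     0xffffffff
step 25: c <- -8                      0xffffffff
step 26: c <- 5                       0xffffffff
step 27: a <- c                       0xffffffff
step 28: c <- 2                       0xffffffff
step 29: eval (c < (1 + (tid // 4)))  0xffffffff
step 30: a <- 8                       0xffffff00
step 31: c <- (c + 2)                 0xffffff00
step 32: eval (c < (1 + (tid // 4)))  0xffffff00
step 33: a <- 8                       0xffff0000
step 34: c <- (c + 2)                 0xffff0000
step 35: eval (c < (1 + (tid // 4)))  0xffff0000
step 36: a <- 8                       0xff000000
step 37: c <- (c + 2)                 0xff000000
step 38: eval (c < (1 + (tid // 4)))  0xff000000
step 39: a <- max((6 - c), (tid + c)) 0xffffffff

Answer: 40 steps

c: 2,2,2,2,2,2,2,2,4,4,4,4,4,4,4,4,6,6,6,6,6,6,6,6,8,8,8,8,8,8,8,8
a: 4,4,4,5,6,7,8,9,12,13,14,15,16,17,18,19,22,23,24,25,26,27,28,29,32,33,34,35,36,37,38,39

steps = 40; useful = 911; efficiency = 911/1280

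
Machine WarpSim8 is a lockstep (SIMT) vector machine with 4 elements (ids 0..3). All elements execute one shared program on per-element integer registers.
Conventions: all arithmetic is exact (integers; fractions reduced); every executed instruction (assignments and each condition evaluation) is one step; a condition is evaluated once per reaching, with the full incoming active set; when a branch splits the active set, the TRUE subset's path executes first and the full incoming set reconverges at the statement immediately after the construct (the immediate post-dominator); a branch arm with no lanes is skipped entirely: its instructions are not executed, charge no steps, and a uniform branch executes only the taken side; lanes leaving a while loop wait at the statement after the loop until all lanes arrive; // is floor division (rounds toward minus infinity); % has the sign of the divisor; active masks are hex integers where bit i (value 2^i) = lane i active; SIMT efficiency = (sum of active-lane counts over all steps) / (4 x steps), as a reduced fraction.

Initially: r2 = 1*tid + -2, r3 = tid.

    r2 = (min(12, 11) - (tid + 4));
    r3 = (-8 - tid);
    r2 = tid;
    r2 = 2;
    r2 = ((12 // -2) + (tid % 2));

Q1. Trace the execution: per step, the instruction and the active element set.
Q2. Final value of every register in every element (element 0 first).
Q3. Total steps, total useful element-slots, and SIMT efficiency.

step 0: r2 <- (min(12, 11) - (tid + 4)) 0xf
step 1: r3 <- (-8 - tid)             0xf
step 2: r2 <- tid                    0xf
step 3: r2 <- 2                      0xf
step 4: r2 <- ((12 // -2) + (tid % 2)) 0xf

Answer: 5 steps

r2: -6,-5,-6,-5
r3: -8,-9,-10,-11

steps = 5; useful = 20; efficiency = 20/20 = 1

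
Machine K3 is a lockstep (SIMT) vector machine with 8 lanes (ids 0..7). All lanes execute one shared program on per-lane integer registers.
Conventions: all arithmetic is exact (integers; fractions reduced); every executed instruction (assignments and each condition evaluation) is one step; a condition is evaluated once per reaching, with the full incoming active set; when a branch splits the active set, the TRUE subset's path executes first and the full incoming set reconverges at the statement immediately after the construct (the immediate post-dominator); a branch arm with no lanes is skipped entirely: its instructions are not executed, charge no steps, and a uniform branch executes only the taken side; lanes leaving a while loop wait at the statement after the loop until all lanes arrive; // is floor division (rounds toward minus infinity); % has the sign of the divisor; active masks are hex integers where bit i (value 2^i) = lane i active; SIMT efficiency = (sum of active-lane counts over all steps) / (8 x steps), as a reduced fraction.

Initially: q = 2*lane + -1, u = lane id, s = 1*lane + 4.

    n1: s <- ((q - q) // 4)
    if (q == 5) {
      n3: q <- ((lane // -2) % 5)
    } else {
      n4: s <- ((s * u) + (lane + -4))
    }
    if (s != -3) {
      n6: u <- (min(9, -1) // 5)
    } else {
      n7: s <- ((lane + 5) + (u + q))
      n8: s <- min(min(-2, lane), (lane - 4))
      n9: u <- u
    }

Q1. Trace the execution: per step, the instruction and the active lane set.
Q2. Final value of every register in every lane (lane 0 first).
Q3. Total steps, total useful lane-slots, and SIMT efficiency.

step 0: s <- ((q - q) // 4)          0xff
step 1: eval (q == 5)                0xff
step 2: q <- ((lane // -2) % 5)      0x08
step 3: s <- ((s * u) + (lane + -4)) 0xf7
step 4: eval (s != -3)               0xff
step 5: u <- (min(9, -1) // 5)       0xfd
step 6: s <- ((lane + 5) + (u + q))  0x02
step 7: s <- min(min(-2, lane), (lane - 4)) 0x02
step 8: u <- u                       0x02

Answer: 9 steps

q: -1,1,3,3,7,9,11,13
u: -1,1,-1,-1,-1,-1,-1,-1
s: -4,-3,-2,0,0,1,2,3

steps = 9; useful = 42; efficiency = 42/72 = 7/12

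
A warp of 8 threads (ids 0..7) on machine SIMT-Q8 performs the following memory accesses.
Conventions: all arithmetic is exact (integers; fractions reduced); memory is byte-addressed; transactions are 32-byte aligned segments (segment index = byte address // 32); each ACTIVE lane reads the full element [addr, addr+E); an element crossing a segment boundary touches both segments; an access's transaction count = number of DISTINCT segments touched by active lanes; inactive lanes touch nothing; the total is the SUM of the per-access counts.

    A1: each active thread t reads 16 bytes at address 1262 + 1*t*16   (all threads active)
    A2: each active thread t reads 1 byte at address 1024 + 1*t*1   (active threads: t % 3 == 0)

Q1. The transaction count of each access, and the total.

A1: 5 transactions
A2: 1 transaction

Answer: 5,1; total 6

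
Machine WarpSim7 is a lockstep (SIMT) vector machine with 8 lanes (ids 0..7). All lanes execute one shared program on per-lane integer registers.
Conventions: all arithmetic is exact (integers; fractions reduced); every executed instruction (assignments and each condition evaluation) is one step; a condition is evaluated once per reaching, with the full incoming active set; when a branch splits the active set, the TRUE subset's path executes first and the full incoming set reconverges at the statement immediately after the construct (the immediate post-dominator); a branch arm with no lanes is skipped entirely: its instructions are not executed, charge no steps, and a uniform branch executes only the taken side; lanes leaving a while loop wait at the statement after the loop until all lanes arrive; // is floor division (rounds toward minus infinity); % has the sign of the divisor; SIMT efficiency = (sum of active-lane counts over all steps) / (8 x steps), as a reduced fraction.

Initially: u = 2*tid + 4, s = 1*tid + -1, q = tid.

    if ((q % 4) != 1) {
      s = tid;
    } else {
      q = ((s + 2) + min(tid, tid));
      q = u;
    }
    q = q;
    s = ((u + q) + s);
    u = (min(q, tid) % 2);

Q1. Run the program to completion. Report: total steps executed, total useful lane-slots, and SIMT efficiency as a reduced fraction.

Answer: 7 steps, 42 useful, 3/4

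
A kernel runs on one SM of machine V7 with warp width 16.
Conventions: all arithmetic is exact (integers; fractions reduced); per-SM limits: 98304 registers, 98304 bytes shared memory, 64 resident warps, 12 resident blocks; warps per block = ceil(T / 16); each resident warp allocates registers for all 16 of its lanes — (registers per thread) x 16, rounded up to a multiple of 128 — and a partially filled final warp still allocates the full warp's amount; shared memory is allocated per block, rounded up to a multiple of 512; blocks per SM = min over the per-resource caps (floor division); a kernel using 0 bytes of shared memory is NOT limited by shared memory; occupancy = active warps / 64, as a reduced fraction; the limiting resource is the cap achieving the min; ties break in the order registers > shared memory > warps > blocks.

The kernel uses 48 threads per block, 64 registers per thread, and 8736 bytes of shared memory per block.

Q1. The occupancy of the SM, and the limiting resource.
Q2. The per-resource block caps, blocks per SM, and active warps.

Answer: occupancy 15/32, limited by shared memory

registers: 32 blocks
shared memory: 10 blocks
warps: 21 blocks
blocks: 12 blocks

Answer: 10 blocks, 30 active warps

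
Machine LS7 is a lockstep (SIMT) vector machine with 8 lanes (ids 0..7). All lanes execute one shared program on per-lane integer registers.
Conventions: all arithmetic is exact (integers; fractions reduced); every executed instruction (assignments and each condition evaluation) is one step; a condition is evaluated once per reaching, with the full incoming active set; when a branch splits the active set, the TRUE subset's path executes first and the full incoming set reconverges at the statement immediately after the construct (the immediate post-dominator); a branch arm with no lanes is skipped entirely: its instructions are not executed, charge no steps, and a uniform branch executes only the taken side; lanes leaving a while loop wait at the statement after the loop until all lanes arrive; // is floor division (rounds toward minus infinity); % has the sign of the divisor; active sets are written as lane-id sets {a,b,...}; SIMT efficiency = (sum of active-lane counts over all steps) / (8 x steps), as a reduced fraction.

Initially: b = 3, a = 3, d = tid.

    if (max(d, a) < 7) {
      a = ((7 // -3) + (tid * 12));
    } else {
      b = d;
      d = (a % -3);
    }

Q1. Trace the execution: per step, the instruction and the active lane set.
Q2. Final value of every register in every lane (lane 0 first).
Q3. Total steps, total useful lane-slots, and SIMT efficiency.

step 0: eval (max(d, a) < 7)         {0,1,2,3,4,5,6,7}
step 1: a <- ((7 // -3) + (tid * 12)) {0,1,2,3,4,5,6}
step 2: b <- d                       {7}
step 3: d <- (a % -3)                {7}

Answer: 4 steps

b: 3,3,3,3,3,3,3,7
a: -3,9,21,33,45,57,69,3
d: 0,1,2,3,4,5,6,0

steps = 4; useful = 17; efficiency = 17/32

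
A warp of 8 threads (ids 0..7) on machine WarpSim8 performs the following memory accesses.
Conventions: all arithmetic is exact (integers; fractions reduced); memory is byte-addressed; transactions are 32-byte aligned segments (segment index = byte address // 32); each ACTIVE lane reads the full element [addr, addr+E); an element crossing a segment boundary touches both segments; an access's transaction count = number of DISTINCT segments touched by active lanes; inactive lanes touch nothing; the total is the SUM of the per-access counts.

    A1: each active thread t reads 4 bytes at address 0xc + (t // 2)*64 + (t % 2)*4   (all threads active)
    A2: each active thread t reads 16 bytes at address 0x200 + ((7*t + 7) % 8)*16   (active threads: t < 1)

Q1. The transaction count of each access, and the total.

A1: 4 transactions
A2: 1 transaction

Answer: 4,1; total 5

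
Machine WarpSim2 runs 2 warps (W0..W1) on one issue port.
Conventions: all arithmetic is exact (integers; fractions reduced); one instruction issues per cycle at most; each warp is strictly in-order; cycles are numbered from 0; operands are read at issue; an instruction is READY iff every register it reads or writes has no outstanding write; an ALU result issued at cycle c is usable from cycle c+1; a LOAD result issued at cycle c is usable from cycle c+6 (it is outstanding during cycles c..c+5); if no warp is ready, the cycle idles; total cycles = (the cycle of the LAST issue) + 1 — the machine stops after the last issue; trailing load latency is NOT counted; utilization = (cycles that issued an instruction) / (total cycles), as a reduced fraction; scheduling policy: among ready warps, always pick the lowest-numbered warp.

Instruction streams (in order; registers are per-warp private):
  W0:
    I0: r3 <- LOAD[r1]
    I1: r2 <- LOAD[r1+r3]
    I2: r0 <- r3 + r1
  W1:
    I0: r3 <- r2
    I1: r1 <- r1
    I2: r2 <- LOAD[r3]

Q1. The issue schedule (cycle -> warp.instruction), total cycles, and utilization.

cycle 0: W0.I0
cycle 1: W1.I0
cycle 2: W1.I1
cycle 3: W1.I2
cycle 4: idle
cycle 5: idle
cycle 6: W0.I1
cycle 7: W0.I2

Answer: 8 cycles, utilization 3/4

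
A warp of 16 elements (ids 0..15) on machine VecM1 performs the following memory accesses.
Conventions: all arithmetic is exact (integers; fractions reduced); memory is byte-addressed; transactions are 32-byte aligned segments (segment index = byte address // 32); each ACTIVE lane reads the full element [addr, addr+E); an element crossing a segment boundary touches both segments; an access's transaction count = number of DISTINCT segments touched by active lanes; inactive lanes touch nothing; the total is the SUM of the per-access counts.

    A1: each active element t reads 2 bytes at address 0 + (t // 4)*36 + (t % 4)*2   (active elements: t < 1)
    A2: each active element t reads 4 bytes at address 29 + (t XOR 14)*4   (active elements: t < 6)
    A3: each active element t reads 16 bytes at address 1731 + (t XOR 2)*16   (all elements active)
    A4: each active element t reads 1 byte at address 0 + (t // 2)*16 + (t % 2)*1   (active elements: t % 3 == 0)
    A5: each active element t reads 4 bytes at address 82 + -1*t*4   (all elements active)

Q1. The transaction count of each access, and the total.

A1: 1 transaction
A2: 1 transaction
A3: 9 transactions
A4: 4 transactions
A5: 3 transactions

Answer: 1,1,9,4,3; total 18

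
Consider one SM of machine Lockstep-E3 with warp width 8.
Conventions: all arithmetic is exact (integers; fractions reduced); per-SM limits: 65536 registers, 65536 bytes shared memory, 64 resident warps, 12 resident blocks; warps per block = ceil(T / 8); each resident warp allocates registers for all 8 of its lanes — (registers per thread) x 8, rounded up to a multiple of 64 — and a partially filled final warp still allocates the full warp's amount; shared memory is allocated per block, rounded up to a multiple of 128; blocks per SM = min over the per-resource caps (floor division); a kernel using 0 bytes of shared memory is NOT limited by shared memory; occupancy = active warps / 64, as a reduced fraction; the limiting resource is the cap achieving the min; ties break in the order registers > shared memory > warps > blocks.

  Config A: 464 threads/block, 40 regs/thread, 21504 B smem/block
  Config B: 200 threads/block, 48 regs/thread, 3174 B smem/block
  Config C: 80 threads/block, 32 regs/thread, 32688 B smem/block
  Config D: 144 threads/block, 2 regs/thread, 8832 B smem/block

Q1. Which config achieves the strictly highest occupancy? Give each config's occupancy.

occupancies: A 29/32, B 25/32, C 5/16, D 27/32

Answer: A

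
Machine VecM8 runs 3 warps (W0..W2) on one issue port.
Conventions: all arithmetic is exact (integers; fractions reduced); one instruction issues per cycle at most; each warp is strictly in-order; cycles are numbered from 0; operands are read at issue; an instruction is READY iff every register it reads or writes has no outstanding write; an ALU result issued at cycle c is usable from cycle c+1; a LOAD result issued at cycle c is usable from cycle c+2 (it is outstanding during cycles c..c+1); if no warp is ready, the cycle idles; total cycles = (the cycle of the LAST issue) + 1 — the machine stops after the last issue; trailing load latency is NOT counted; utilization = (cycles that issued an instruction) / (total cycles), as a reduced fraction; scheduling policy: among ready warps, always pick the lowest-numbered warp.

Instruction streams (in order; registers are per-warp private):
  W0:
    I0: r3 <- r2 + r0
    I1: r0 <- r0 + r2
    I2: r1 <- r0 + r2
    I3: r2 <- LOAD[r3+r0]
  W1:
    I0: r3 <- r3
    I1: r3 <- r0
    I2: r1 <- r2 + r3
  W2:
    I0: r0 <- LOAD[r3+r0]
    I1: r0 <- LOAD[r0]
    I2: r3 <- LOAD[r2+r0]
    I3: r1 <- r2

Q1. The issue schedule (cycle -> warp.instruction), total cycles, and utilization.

cycle 0: W0.I0
cycle 1: W0.I1
cycle 2: W0.I2
cycle 3: W0.I3
cycle 4: W1.I0
cycle 5: W1.I1
cycle 6: W1.I2
cycle 7: W2.I0
cycle 8: idle
cycle 9: W2.I1
cycle 10: idle
cycle 11: W2.I2
cycle 12: W2.I3

Answer: 13 cycles, utilization 11/13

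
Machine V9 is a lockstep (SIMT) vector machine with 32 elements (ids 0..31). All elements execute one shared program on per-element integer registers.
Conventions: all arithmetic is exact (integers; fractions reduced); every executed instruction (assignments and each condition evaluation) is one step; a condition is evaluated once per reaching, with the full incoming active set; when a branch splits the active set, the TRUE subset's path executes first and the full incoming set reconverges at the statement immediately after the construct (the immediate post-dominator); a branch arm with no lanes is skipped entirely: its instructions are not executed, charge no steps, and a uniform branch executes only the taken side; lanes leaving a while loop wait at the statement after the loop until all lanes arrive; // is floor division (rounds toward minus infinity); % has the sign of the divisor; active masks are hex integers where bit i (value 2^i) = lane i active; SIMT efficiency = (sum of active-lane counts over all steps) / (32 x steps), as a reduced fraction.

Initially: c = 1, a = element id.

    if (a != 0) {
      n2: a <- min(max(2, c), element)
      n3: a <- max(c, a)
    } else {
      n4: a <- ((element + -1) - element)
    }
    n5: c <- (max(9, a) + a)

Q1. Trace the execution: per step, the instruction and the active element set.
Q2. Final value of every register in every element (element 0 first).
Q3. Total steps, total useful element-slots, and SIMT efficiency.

step 0: eval (a != 0)                0xffffffff
step 1: a <- min(max(2, c), element) 0xfffffffe
step 2: a <- max(c, a)               0xfffffffe
step 3: a <- ((element + -1) - element) 0x00000001
step 4: c <- (max(9, a) + a)         0xffffffff

Answer: 5 steps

c: 8,10,11,11,11,11,11,11,11,11,11,11,11,11,11,11,11,11,11,11,11,11,11,11,11,11,11,11,11,11,11,11
a: -1,1,2,2,2,2,2,2,2,2,2,2,2,2,2,2,2,2,2,2,2,2,2,2,2,2,2,2,2,2,2,2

steps = 5; useful = 127; efficiency = 127/160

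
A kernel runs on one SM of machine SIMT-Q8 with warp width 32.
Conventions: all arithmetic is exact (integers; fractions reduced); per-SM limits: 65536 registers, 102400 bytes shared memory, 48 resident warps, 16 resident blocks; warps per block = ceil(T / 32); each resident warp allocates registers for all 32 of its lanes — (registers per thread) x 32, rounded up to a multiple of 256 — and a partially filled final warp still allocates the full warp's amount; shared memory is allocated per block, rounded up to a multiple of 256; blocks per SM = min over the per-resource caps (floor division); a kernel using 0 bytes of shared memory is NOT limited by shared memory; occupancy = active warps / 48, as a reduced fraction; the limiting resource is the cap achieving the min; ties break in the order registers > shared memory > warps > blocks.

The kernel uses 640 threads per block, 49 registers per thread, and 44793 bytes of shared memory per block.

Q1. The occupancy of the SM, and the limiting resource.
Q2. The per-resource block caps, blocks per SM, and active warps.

Answer: occupancy 5/12, limited by registers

registers: 1 block
shared memory: 2 blocks
warps: 2 blocks
blocks: 16 blocks

Answer: 1 block, 20 active warps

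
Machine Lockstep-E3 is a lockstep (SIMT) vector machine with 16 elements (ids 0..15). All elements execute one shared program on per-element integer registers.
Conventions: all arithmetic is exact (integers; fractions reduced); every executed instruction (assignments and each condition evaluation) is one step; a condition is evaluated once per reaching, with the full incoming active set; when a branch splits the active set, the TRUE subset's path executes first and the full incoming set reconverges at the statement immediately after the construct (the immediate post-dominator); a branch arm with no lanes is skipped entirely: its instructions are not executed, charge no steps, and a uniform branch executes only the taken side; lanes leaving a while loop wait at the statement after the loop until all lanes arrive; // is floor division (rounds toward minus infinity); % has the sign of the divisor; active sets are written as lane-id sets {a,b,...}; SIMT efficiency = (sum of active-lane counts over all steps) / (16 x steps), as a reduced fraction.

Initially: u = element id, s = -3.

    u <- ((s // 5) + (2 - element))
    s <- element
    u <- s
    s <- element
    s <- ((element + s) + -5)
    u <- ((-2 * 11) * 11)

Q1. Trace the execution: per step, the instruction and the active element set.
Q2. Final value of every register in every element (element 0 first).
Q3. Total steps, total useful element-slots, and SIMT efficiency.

step 0: u <- ((s // 5) + (2 - element)) {0,1,2,3,4,5,6,7,8,9,10,11,12,13,14,15}
step 1: s <- element                 {0,1,2,3,4,5,6,7,8,9,10,11,12,13,14,15}
step 2: u <- s                       {0,1,2,3,4,5,6,7,8,9,10,11,12,13,14,15}
step 3: s <- element                 {0,1,2,3,4,5,6,7,8,9,10,11,12,13,14,15}
step 4: s <- ((element + s) + -5)    {0,1,2,3,4,5,6,7,8,9,10,11,12,13,14,15}
step 5: u <- ((-2 * 11) * 11)        {0,1,2,3,4,5,6,7,8,9,10,11,12,13,14,15}

Answer: 6 steps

u: -242,-242,-242,-242,-242,-242,-242,-242,-242,-242,-242,-242,-242,-242,-242,-242
s: -5,-3,-1,1,3,5,7,9,11,13,15,17,19,21,23,25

steps = 6; useful = 96; efficiency = 96/96 = 1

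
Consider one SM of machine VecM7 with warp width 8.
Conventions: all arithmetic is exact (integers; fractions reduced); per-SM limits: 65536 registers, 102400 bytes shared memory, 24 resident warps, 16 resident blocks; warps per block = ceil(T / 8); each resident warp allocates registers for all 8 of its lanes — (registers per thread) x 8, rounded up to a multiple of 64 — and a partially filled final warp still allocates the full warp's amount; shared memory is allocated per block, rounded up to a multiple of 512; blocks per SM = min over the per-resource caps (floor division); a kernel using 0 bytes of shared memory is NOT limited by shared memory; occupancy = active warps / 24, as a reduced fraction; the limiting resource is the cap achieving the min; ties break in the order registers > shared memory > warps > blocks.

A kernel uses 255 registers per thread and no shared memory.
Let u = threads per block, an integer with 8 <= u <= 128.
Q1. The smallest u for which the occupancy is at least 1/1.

Answer: u = 9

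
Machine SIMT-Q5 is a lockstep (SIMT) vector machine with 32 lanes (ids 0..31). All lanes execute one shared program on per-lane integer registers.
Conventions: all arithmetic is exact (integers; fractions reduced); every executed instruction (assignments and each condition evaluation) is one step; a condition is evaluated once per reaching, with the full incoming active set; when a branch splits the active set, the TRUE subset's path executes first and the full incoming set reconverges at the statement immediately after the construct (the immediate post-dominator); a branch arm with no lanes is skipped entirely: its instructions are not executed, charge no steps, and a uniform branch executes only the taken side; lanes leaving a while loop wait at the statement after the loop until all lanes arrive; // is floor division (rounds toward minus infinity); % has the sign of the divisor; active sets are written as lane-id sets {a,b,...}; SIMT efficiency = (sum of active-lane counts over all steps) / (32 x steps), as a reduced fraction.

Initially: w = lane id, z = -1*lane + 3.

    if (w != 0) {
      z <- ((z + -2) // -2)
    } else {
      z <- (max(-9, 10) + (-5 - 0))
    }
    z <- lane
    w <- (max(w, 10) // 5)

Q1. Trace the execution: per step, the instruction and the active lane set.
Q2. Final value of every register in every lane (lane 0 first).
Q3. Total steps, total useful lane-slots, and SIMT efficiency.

step 0: eval (w != 0)                {0,1,2,3,4,5,6,7,8,9,10,11,12,13,14,15,16,17,18,19,20,21,22,23,24,25,26,27,28,29,30,31}
step 1: z <- ((z + -2) // -2)        {1,2,3,4,5,6,7,8,9,10,11,12,13,14,15,16,17,18,19,20,21,22,23,24,25,26,27,28,29,30,31}
step 2: z <- (max(-9, 10) + (-5 - 0)) {0}
step 3: z <- lane                    {0,1,2,3,4,5,6,7,8,9,10,11,12,13,14,15,16,17,18,19,20,21,22,23,24,25,26,27,28,29,30,31}
step 4: w <- (max(w, 10) // 5)       {0,1,2,3,4,5,6,7,8,9,10,11,12,13,14,15,16,17,18,19,20,21,22,23,24,25,26,27,28,29,30,31}

Answer: 5 steps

w: 2,2,2,2,2,2,2,2,2,2,2,2,2,2,2,3,3,3,3,3,4,4,4,4,4,5,5,5,5,5,6,6
z: 0,1,2,3,4,5,6,7,8,9,10,11,12,13,14,15,16,17,18,19,20,21,22,23,24,25,26,27,28,29,30,31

steps = 5; useful = 128; efficiency = 128/160 = 4/5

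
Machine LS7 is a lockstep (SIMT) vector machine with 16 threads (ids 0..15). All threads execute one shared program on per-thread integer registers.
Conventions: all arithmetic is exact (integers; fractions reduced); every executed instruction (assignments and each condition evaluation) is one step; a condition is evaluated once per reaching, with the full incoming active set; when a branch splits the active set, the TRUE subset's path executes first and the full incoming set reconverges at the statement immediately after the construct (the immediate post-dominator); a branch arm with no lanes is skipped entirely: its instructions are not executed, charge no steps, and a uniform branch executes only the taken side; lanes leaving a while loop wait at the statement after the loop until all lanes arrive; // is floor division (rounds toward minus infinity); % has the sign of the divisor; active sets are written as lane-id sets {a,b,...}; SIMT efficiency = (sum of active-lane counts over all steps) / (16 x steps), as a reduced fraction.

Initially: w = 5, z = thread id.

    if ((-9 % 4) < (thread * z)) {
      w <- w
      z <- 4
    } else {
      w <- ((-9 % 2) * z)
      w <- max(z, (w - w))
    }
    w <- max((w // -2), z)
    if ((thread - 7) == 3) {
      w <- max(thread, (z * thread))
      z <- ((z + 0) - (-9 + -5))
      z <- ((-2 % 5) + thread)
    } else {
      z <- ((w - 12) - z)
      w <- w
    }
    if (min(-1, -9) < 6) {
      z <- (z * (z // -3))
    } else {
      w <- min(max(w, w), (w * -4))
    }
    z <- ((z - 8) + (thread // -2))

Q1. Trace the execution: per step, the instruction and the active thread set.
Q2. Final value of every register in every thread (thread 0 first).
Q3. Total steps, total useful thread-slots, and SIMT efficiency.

step 0: eval ((-9 % 4) < (thread * z)) {0,1,2,3,4,5,6,7,8,9,10,11,12,13,14,15}
step 1: w <- w                       {2,3,4,5,6,7,8,9,10,11,12,13,14,15}
step 2: z <- 4                       {2,3,4,5,6,7,8,9,10,11,12,13,14,15}
step 3: w <- ((-9 % 2) * z)          {0,1}
step 4: w <- max(z, (w - w))         {0,1}
step 5: w <- max((w // -2), z)       {0,1,2,3,4,5,6,7,8,9,10,11,12,13,14,15}
step 6: eval ((thread - 7) == 3)     {0,1,2,3,4,5,6,7,8,9,10,11,12,13,14,15}
step 7: w <- max(thread, (z * thread)) {10}
step 8: z <- ((z + 0) - (-9 + -5))   {10}
step 9: z <- ((-2 % 5) + thread)     {10}
step 10: z <- ((w - 12) - z)          {0,1,2,3,4,5,6,7,8,9,11,12,13,14,15}
step 11: w <- w                       {0,1,2,3,4,5,6,7,8,9,11,12,13,14,15}
step 12: eval (min(-1, -9) < 6)       {0,1,2,3,4,5,6,7,8,9,10,11,12,13,14,15}
step 13: z <- (z * (z // -3))         {0,1,2,3,4,5,6,7,8,9,10,11,12,13,14,15}
step 14: z <- ((z - 8) + (thread // -2)) {0,1,2,3,4,5,6,7,8,9,10,11,12,13,14,15}

Answer: 15 steps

w: 0,1,4,4,4,4,4,4,4,4,40,4,4,4,4,4
z: -56,-57,-57,-58,-58,-59,-59,-60,-60,-61,-78,-62,-62,-63,-63,-64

steps = 15; useful = 161; efficiency = 161/240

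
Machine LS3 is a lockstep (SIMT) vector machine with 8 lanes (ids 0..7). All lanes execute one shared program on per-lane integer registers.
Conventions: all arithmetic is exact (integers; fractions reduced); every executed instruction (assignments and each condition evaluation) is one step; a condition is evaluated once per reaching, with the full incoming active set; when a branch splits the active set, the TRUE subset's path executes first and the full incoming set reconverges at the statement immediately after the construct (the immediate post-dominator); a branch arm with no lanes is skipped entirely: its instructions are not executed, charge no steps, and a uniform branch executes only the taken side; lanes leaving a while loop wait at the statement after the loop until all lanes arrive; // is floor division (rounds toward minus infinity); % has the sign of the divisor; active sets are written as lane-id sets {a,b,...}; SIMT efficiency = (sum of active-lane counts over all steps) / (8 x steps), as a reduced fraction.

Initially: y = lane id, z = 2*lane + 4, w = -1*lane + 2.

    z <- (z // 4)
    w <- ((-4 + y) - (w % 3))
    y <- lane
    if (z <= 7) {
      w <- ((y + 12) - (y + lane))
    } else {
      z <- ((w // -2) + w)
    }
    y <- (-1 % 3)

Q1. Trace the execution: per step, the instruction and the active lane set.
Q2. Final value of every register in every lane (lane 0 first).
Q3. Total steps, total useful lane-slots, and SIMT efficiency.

step 0: z <- (z // 4)                {0,1,2,3,4,5,6,7}
step 1: w <- ((-4 + y) - (w % 3))    {0,1,2,3,4,5,6,7}
step 2: y <- lane                    {0,1,2,3,4,5,6,7}
step 3: eval (z <= 7)                {0,1,2,3,4,5,6,7}
step 4: w <- ((y + 12) - (y + lane)) {0,1,2,3,4,5,6,7}
step 5: y <- (-1 % 3)                {0,1,2,3,4,5,6,7}

Answer: 6 steps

y: 2,2,2,2,2,2,2,2
z: 1,1,2,2,3,3,4,4
w: 12,11,10,9,8,7,6,5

steps = 6; useful = 48; efficiency = 48/48 = 1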